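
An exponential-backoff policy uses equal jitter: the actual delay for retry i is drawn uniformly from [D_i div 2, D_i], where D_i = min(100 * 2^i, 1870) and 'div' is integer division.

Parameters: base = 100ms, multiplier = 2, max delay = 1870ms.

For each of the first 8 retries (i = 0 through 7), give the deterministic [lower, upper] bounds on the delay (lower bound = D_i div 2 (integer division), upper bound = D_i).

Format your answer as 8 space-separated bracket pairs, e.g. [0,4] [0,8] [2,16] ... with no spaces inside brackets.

Answer: [50,100] [100,200] [200,400] [400,800] [800,1600] [935,1870] [935,1870] [935,1870]

Derivation:
Computing bounds per retry:
  i=0: D_i=min(100*2^0,1870)=100, bounds=[50,100]
  i=1: D_i=min(100*2^1,1870)=200, bounds=[100,200]
  i=2: D_i=min(100*2^2,1870)=400, bounds=[200,400]
  i=3: D_i=min(100*2^3,1870)=800, bounds=[400,800]
  i=4: D_i=min(100*2^4,1870)=1600, bounds=[800,1600]
  i=5: D_i=min(100*2^5,1870)=1870, bounds=[935,1870]
  i=6: D_i=min(100*2^6,1870)=1870, bounds=[935,1870]
  i=7: D_i=min(100*2^7,1870)=1870, bounds=[935,1870]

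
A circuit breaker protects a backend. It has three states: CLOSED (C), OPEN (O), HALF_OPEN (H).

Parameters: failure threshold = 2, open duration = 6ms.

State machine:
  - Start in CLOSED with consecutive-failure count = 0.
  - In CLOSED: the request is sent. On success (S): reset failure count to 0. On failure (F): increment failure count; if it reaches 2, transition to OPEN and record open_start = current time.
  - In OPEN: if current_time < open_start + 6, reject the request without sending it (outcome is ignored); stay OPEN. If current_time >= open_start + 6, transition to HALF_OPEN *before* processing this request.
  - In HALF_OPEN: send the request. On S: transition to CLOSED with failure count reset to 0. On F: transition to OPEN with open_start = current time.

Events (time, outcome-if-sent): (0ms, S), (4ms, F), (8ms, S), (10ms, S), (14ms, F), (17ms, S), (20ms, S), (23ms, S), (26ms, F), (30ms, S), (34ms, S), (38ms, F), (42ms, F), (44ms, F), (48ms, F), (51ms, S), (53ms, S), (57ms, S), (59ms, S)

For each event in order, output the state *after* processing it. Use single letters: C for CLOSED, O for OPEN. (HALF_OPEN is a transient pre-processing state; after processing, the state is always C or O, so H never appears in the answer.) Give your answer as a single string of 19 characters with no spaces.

Answer: CCCCCCCCCCCCOOOOOCC

Derivation:
State after each event:
  event#1 t=0ms outcome=S: state=CLOSED
  event#2 t=4ms outcome=F: state=CLOSED
  event#3 t=8ms outcome=S: state=CLOSED
  event#4 t=10ms outcome=S: state=CLOSED
  event#5 t=14ms outcome=F: state=CLOSED
  event#6 t=17ms outcome=S: state=CLOSED
  event#7 t=20ms outcome=S: state=CLOSED
  event#8 t=23ms outcome=S: state=CLOSED
  event#9 t=26ms outcome=F: state=CLOSED
  event#10 t=30ms outcome=S: state=CLOSED
  event#11 t=34ms outcome=S: state=CLOSED
  event#12 t=38ms outcome=F: state=CLOSED
  event#13 t=42ms outcome=F: state=OPEN
  event#14 t=44ms outcome=F: state=OPEN
  event#15 t=48ms outcome=F: state=OPEN
  event#16 t=51ms outcome=S: state=OPEN
  event#17 t=53ms outcome=S: state=OPEN
  event#18 t=57ms outcome=S: state=CLOSED
  event#19 t=59ms outcome=S: state=CLOSED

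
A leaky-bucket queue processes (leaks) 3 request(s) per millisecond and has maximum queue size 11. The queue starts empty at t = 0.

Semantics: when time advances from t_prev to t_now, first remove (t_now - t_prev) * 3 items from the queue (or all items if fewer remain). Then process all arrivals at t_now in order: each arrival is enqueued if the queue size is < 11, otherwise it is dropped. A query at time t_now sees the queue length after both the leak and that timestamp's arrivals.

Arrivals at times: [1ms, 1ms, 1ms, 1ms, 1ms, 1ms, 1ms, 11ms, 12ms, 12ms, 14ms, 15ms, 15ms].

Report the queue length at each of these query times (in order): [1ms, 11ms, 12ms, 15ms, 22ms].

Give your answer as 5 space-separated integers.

Answer: 7 1 2 2 0

Derivation:
Queue lengths at query times:
  query t=1ms: backlog = 7
  query t=11ms: backlog = 1
  query t=12ms: backlog = 2
  query t=15ms: backlog = 2
  query t=22ms: backlog = 0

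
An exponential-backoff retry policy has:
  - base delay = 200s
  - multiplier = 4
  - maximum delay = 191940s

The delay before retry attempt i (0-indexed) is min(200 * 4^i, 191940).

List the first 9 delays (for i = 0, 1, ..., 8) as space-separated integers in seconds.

Answer: 200 800 3200 12800 51200 191940 191940 191940 191940

Derivation:
Computing each delay:
  i=0: min(200*4^0, 191940) = 200
  i=1: min(200*4^1, 191940) = 800
  i=2: min(200*4^2, 191940) = 3200
  i=3: min(200*4^3, 191940) = 12800
  i=4: min(200*4^4, 191940) = 51200
  i=5: min(200*4^5, 191940) = 191940
  i=6: min(200*4^6, 191940) = 191940
  i=7: min(200*4^7, 191940) = 191940
  i=8: min(200*4^8, 191940) = 191940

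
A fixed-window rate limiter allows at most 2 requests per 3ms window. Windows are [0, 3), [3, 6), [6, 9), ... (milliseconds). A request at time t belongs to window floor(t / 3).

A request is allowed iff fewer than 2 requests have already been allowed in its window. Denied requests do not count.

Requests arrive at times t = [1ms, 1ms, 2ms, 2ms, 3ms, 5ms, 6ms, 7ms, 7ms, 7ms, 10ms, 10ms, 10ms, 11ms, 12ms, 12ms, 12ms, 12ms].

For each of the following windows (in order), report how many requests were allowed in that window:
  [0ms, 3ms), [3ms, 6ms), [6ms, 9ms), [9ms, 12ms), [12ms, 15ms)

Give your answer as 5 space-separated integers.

Processing requests:
  req#1 t=1ms (window 0): ALLOW
  req#2 t=1ms (window 0): ALLOW
  req#3 t=2ms (window 0): DENY
  req#4 t=2ms (window 0): DENY
  req#5 t=3ms (window 1): ALLOW
  req#6 t=5ms (window 1): ALLOW
  req#7 t=6ms (window 2): ALLOW
  req#8 t=7ms (window 2): ALLOW
  req#9 t=7ms (window 2): DENY
  req#10 t=7ms (window 2): DENY
  req#11 t=10ms (window 3): ALLOW
  req#12 t=10ms (window 3): ALLOW
  req#13 t=10ms (window 3): DENY
  req#14 t=11ms (window 3): DENY
  req#15 t=12ms (window 4): ALLOW
  req#16 t=12ms (window 4): ALLOW
  req#17 t=12ms (window 4): DENY
  req#18 t=12ms (window 4): DENY

Allowed counts by window: 2 2 2 2 2

Answer: 2 2 2 2 2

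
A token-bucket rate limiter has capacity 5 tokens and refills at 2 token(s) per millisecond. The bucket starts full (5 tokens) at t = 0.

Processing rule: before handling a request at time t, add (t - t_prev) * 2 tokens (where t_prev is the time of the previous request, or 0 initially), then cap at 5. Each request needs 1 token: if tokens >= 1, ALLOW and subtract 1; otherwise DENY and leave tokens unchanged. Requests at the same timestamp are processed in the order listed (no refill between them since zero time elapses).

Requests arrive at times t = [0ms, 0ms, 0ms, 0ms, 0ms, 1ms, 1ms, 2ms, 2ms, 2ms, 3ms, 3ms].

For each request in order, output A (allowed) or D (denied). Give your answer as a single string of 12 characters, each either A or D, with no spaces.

Simulating step by step:
  req#1 t=0ms: ALLOW
  req#2 t=0ms: ALLOW
  req#3 t=0ms: ALLOW
  req#4 t=0ms: ALLOW
  req#5 t=0ms: ALLOW
  req#6 t=1ms: ALLOW
  req#7 t=1ms: ALLOW
  req#8 t=2ms: ALLOW
  req#9 t=2ms: ALLOW
  req#10 t=2ms: DENY
  req#11 t=3ms: ALLOW
  req#12 t=3ms: ALLOW

Answer: AAAAAAAAADAA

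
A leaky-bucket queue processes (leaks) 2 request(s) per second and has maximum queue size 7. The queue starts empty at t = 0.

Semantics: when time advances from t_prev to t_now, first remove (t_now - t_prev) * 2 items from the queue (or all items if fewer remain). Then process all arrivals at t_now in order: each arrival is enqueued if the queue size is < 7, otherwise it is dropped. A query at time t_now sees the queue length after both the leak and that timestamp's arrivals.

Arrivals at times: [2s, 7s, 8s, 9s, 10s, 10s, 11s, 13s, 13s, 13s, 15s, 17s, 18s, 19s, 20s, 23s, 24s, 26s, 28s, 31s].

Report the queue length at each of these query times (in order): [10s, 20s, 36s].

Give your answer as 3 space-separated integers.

Answer: 2 1 0

Derivation:
Queue lengths at query times:
  query t=10s: backlog = 2
  query t=20s: backlog = 1
  query t=36s: backlog = 0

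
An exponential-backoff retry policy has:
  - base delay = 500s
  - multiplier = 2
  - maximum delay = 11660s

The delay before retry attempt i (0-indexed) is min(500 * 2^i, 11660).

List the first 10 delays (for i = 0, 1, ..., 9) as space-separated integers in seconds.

Computing each delay:
  i=0: min(500*2^0, 11660) = 500
  i=1: min(500*2^1, 11660) = 1000
  i=2: min(500*2^2, 11660) = 2000
  i=3: min(500*2^3, 11660) = 4000
  i=4: min(500*2^4, 11660) = 8000
  i=5: min(500*2^5, 11660) = 11660
  i=6: min(500*2^6, 11660) = 11660
  i=7: min(500*2^7, 11660) = 11660
  i=8: min(500*2^8, 11660) = 11660
  i=9: min(500*2^9, 11660) = 11660

Answer: 500 1000 2000 4000 8000 11660 11660 11660 11660 11660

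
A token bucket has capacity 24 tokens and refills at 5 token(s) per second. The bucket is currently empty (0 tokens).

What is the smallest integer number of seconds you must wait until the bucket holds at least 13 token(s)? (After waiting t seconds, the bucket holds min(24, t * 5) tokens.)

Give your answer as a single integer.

Answer: 3

Derivation:
Need t * 5 >= 13, so t >= 13/5.
Smallest integer t = ceil(13/5) = 3.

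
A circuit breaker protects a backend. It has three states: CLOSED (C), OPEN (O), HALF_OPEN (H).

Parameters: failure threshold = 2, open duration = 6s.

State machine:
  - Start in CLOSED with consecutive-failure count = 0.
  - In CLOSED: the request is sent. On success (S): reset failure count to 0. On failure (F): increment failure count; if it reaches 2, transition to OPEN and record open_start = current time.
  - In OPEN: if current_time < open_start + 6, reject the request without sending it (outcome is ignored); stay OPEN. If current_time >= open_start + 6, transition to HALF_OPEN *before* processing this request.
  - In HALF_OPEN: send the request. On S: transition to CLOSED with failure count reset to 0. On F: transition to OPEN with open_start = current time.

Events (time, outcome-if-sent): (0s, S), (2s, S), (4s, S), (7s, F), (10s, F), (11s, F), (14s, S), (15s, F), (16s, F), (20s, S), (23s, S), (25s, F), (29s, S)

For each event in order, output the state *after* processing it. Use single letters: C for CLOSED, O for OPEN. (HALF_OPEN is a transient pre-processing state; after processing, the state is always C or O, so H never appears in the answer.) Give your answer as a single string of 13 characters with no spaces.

State after each event:
  event#1 t=0s outcome=S: state=CLOSED
  event#2 t=2s outcome=S: state=CLOSED
  event#3 t=4s outcome=S: state=CLOSED
  event#4 t=7s outcome=F: state=CLOSED
  event#5 t=10s outcome=F: state=OPEN
  event#6 t=11s outcome=F: state=OPEN
  event#7 t=14s outcome=S: state=OPEN
  event#8 t=15s outcome=F: state=OPEN
  event#9 t=16s outcome=F: state=OPEN
  event#10 t=20s outcome=S: state=OPEN
  event#11 t=23s outcome=S: state=CLOSED
  event#12 t=25s outcome=F: state=CLOSED
  event#13 t=29s outcome=S: state=CLOSED

Answer: CCCCOOOOOOCCC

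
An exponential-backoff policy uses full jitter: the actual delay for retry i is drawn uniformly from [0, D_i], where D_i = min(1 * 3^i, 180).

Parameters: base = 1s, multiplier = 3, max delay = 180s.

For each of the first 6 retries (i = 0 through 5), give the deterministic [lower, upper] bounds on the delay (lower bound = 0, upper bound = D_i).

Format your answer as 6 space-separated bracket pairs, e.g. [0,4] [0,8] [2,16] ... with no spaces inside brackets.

Answer: [0,1] [0,3] [0,9] [0,27] [0,81] [0,180]

Derivation:
Computing bounds per retry:
  i=0: D_i=min(1*3^0,180)=1, bounds=[0,1]
  i=1: D_i=min(1*3^1,180)=3, bounds=[0,3]
  i=2: D_i=min(1*3^2,180)=9, bounds=[0,9]
  i=3: D_i=min(1*3^3,180)=27, bounds=[0,27]
  i=4: D_i=min(1*3^4,180)=81, bounds=[0,81]
  i=5: D_i=min(1*3^5,180)=180, bounds=[0,180]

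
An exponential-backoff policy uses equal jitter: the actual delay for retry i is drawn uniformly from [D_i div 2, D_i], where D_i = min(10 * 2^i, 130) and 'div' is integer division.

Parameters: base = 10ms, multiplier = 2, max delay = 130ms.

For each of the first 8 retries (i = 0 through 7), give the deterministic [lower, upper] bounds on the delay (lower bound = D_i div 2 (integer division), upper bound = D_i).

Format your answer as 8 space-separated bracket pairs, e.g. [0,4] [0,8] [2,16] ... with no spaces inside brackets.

Answer: [5,10] [10,20] [20,40] [40,80] [65,130] [65,130] [65,130] [65,130]

Derivation:
Computing bounds per retry:
  i=0: D_i=min(10*2^0,130)=10, bounds=[5,10]
  i=1: D_i=min(10*2^1,130)=20, bounds=[10,20]
  i=2: D_i=min(10*2^2,130)=40, bounds=[20,40]
  i=3: D_i=min(10*2^3,130)=80, bounds=[40,80]
  i=4: D_i=min(10*2^4,130)=130, bounds=[65,130]
  i=5: D_i=min(10*2^5,130)=130, bounds=[65,130]
  i=6: D_i=min(10*2^6,130)=130, bounds=[65,130]
  i=7: D_i=min(10*2^7,130)=130, bounds=[65,130]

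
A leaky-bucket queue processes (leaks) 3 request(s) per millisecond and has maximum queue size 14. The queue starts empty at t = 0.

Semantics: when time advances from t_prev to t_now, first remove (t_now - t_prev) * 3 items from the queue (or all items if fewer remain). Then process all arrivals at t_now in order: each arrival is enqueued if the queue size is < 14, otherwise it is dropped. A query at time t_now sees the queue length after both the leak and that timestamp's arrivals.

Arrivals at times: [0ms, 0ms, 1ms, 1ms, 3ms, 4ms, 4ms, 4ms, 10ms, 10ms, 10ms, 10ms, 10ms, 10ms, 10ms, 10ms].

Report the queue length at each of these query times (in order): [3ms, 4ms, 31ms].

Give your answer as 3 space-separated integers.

Answer: 1 3 0

Derivation:
Queue lengths at query times:
  query t=3ms: backlog = 1
  query t=4ms: backlog = 3
  query t=31ms: backlog = 0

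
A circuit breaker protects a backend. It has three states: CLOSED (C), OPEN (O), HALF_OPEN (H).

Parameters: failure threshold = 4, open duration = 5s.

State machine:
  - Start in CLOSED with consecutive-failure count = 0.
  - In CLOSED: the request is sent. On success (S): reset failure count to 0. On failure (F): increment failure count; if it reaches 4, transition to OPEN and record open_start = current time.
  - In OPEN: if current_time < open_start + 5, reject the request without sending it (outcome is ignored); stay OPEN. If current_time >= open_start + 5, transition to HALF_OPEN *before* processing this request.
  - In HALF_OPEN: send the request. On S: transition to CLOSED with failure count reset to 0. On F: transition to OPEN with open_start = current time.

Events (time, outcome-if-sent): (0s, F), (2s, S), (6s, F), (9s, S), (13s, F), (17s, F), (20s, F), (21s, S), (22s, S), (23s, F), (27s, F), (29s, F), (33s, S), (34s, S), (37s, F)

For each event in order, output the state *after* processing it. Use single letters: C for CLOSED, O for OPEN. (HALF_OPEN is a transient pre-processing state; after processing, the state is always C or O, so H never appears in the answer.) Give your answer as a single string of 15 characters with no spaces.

State after each event:
  event#1 t=0s outcome=F: state=CLOSED
  event#2 t=2s outcome=S: state=CLOSED
  event#3 t=6s outcome=F: state=CLOSED
  event#4 t=9s outcome=S: state=CLOSED
  event#5 t=13s outcome=F: state=CLOSED
  event#6 t=17s outcome=F: state=CLOSED
  event#7 t=20s outcome=F: state=CLOSED
  event#8 t=21s outcome=S: state=CLOSED
  event#9 t=22s outcome=S: state=CLOSED
  event#10 t=23s outcome=F: state=CLOSED
  event#11 t=27s outcome=F: state=CLOSED
  event#12 t=29s outcome=F: state=CLOSED
  event#13 t=33s outcome=S: state=CLOSED
  event#14 t=34s outcome=S: state=CLOSED
  event#15 t=37s outcome=F: state=CLOSED

Answer: CCCCCCCCCCCCCCC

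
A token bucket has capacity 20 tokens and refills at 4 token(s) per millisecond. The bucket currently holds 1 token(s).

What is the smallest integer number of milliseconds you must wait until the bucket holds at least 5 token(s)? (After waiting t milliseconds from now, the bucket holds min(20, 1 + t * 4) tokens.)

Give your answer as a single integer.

Answer: 1

Derivation:
Need 1 + t * 4 >= 5, so t >= 4/4.
Smallest integer t = ceil(4/4) = 1.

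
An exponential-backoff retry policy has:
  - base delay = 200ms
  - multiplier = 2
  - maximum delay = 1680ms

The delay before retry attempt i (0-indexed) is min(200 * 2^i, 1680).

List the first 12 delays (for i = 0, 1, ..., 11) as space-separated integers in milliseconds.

Answer: 200 400 800 1600 1680 1680 1680 1680 1680 1680 1680 1680

Derivation:
Computing each delay:
  i=0: min(200*2^0, 1680) = 200
  i=1: min(200*2^1, 1680) = 400
  i=2: min(200*2^2, 1680) = 800
  i=3: min(200*2^3, 1680) = 1600
  i=4: min(200*2^4, 1680) = 1680
  i=5: min(200*2^5, 1680) = 1680
  i=6: min(200*2^6, 1680) = 1680
  i=7: min(200*2^7, 1680) = 1680
  i=8: min(200*2^8, 1680) = 1680
  i=9: min(200*2^9, 1680) = 1680
  i=10: min(200*2^10, 1680) = 1680
  i=11: min(200*2^11, 1680) = 1680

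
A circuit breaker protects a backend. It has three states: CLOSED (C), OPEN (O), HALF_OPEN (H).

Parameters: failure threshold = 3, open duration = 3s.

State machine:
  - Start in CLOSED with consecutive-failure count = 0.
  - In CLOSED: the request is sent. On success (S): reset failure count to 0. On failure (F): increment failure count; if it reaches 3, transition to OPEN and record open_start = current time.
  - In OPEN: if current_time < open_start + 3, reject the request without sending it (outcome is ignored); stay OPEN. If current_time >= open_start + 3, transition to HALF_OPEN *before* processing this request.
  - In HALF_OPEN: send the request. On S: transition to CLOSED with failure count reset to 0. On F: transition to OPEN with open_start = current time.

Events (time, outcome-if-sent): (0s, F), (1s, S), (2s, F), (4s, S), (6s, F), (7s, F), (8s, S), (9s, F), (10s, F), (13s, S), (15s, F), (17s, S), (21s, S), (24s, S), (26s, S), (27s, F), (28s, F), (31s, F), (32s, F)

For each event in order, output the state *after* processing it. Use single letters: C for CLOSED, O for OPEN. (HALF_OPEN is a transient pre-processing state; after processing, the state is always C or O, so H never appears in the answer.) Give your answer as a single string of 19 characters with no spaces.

Answer: CCCCCCCCCCCCCCCCCOO

Derivation:
State after each event:
  event#1 t=0s outcome=F: state=CLOSED
  event#2 t=1s outcome=S: state=CLOSED
  event#3 t=2s outcome=F: state=CLOSED
  event#4 t=4s outcome=S: state=CLOSED
  event#5 t=6s outcome=F: state=CLOSED
  event#6 t=7s outcome=F: state=CLOSED
  event#7 t=8s outcome=S: state=CLOSED
  event#8 t=9s outcome=F: state=CLOSED
  event#9 t=10s outcome=F: state=CLOSED
  event#10 t=13s outcome=S: state=CLOSED
  event#11 t=15s outcome=F: state=CLOSED
  event#12 t=17s outcome=S: state=CLOSED
  event#13 t=21s outcome=S: state=CLOSED
  event#14 t=24s outcome=S: state=CLOSED
  event#15 t=26s outcome=S: state=CLOSED
  event#16 t=27s outcome=F: state=CLOSED
  event#17 t=28s outcome=F: state=CLOSED
  event#18 t=31s outcome=F: state=OPEN
  event#19 t=32s outcome=F: state=OPEN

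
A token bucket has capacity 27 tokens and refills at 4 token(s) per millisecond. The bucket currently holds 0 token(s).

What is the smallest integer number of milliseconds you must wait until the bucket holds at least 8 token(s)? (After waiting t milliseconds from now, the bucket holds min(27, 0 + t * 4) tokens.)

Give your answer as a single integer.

Answer: 2

Derivation:
Need 0 + t * 4 >= 8, so t >= 8/4.
Smallest integer t = ceil(8/4) = 2.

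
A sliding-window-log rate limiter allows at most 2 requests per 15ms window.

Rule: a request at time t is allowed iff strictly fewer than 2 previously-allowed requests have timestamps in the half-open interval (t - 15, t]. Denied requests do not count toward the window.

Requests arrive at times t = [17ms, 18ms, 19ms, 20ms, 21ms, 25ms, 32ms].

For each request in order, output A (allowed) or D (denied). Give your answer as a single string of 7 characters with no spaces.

Tracking allowed requests in the window:
  req#1 t=17ms: ALLOW
  req#2 t=18ms: ALLOW
  req#3 t=19ms: DENY
  req#4 t=20ms: DENY
  req#5 t=21ms: DENY
  req#6 t=25ms: DENY
  req#7 t=32ms: ALLOW

Answer: AADDDDA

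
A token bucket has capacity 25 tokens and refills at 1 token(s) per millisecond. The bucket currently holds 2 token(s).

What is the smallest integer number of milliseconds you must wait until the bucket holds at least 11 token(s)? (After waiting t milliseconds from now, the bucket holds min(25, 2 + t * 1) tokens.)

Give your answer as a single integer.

Answer: 9

Derivation:
Need 2 + t * 1 >= 11, so t >= 9/1.
Smallest integer t = ceil(9/1) = 9.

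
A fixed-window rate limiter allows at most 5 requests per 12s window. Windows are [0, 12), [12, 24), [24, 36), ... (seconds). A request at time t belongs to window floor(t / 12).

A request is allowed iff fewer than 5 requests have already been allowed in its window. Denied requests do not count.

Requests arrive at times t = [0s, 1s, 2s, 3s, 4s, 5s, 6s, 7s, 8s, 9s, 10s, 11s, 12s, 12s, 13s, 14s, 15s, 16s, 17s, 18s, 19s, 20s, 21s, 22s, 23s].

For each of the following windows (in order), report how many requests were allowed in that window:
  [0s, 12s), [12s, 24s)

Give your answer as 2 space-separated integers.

Answer: 5 5

Derivation:
Processing requests:
  req#1 t=0s (window 0): ALLOW
  req#2 t=1s (window 0): ALLOW
  req#3 t=2s (window 0): ALLOW
  req#4 t=3s (window 0): ALLOW
  req#5 t=4s (window 0): ALLOW
  req#6 t=5s (window 0): DENY
  req#7 t=6s (window 0): DENY
  req#8 t=7s (window 0): DENY
  req#9 t=8s (window 0): DENY
  req#10 t=9s (window 0): DENY
  req#11 t=10s (window 0): DENY
  req#12 t=11s (window 0): DENY
  req#13 t=12s (window 1): ALLOW
  req#14 t=12s (window 1): ALLOW
  req#15 t=13s (window 1): ALLOW
  req#16 t=14s (window 1): ALLOW
  req#17 t=15s (window 1): ALLOW
  req#18 t=16s (window 1): DENY
  req#19 t=17s (window 1): DENY
  req#20 t=18s (window 1): DENY
  req#21 t=19s (window 1): DENY
  req#22 t=20s (window 1): DENY
  req#23 t=21s (window 1): DENY
  req#24 t=22s (window 1): DENY
  req#25 t=23s (window 1): DENY

Allowed counts by window: 5 5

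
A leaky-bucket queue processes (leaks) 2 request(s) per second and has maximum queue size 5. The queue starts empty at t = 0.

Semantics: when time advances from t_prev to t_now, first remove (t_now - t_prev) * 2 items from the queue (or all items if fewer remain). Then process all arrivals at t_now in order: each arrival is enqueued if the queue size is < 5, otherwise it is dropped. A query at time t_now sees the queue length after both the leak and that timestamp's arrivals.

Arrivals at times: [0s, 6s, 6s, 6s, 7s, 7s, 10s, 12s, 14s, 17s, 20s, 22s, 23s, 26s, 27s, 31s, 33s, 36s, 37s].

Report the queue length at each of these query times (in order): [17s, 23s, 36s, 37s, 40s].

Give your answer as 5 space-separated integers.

Queue lengths at query times:
  query t=17s: backlog = 1
  query t=23s: backlog = 1
  query t=36s: backlog = 1
  query t=37s: backlog = 1
  query t=40s: backlog = 0

Answer: 1 1 1 1 0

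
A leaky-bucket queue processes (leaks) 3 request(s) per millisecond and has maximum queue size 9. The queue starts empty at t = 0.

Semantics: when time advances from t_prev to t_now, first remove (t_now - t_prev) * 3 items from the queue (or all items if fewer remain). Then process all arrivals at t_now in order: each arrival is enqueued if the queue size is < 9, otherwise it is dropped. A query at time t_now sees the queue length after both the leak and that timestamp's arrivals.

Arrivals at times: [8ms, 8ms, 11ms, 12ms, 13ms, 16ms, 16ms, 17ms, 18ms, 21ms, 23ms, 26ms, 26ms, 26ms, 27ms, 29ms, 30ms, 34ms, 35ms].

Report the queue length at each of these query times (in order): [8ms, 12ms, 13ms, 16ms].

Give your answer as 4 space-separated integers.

Answer: 2 1 1 2

Derivation:
Queue lengths at query times:
  query t=8ms: backlog = 2
  query t=12ms: backlog = 1
  query t=13ms: backlog = 1
  query t=16ms: backlog = 2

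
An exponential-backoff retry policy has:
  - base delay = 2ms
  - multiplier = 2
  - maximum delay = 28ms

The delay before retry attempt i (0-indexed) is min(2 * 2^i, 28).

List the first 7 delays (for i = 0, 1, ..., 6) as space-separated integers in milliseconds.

Computing each delay:
  i=0: min(2*2^0, 28) = 2
  i=1: min(2*2^1, 28) = 4
  i=2: min(2*2^2, 28) = 8
  i=3: min(2*2^3, 28) = 16
  i=4: min(2*2^4, 28) = 28
  i=5: min(2*2^5, 28) = 28
  i=6: min(2*2^6, 28) = 28

Answer: 2 4 8 16 28 28 28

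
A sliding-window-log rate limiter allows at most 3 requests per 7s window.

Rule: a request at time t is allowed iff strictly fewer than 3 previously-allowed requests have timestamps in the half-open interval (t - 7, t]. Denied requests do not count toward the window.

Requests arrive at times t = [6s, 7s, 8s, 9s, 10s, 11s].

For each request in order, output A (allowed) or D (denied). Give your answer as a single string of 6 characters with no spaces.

Tracking allowed requests in the window:
  req#1 t=6s: ALLOW
  req#2 t=7s: ALLOW
  req#3 t=8s: ALLOW
  req#4 t=9s: DENY
  req#5 t=10s: DENY
  req#6 t=11s: DENY

Answer: AAADDD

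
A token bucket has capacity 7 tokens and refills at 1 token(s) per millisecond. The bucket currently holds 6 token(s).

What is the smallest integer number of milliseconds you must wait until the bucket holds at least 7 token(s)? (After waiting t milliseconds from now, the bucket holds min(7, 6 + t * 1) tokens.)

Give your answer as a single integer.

Answer: 1

Derivation:
Need 6 + t * 1 >= 7, so t >= 1/1.
Smallest integer t = ceil(1/1) = 1.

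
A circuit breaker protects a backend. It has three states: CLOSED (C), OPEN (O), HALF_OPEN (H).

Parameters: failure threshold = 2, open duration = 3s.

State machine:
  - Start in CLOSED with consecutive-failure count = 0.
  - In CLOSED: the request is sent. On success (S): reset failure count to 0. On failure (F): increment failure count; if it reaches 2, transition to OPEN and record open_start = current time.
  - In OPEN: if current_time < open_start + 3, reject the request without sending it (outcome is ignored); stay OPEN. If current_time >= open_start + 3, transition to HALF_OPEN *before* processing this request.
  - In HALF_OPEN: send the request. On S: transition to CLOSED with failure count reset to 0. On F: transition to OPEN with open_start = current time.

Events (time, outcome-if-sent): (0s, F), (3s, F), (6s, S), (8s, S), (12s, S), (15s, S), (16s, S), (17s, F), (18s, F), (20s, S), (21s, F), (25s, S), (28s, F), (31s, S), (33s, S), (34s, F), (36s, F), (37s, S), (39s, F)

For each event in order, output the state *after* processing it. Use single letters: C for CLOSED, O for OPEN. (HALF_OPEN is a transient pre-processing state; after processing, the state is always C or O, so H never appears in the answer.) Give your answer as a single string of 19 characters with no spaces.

Answer: COCCCCCCOOOCCCCCOOO

Derivation:
State after each event:
  event#1 t=0s outcome=F: state=CLOSED
  event#2 t=3s outcome=F: state=OPEN
  event#3 t=6s outcome=S: state=CLOSED
  event#4 t=8s outcome=S: state=CLOSED
  event#5 t=12s outcome=S: state=CLOSED
  event#6 t=15s outcome=S: state=CLOSED
  event#7 t=16s outcome=S: state=CLOSED
  event#8 t=17s outcome=F: state=CLOSED
  event#9 t=18s outcome=F: state=OPEN
  event#10 t=20s outcome=S: state=OPEN
  event#11 t=21s outcome=F: state=OPEN
  event#12 t=25s outcome=S: state=CLOSED
  event#13 t=28s outcome=F: state=CLOSED
  event#14 t=31s outcome=S: state=CLOSED
  event#15 t=33s outcome=S: state=CLOSED
  event#16 t=34s outcome=F: state=CLOSED
  event#17 t=36s outcome=F: state=OPEN
  event#18 t=37s outcome=S: state=OPEN
  event#19 t=39s outcome=F: state=OPEN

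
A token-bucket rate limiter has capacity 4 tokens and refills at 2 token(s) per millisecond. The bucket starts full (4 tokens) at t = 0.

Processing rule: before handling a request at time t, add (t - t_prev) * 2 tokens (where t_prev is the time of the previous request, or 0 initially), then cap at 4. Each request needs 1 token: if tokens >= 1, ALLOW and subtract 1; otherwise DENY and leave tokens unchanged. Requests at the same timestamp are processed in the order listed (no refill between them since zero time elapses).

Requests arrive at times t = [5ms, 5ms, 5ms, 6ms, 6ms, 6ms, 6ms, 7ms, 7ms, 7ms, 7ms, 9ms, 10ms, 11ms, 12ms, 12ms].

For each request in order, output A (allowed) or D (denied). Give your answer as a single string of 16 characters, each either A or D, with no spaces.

Answer: AAAAAADAADDAAAAA

Derivation:
Simulating step by step:
  req#1 t=5ms: ALLOW
  req#2 t=5ms: ALLOW
  req#3 t=5ms: ALLOW
  req#4 t=6ms: ALLOW
  req#5 t=6ms: ALLOW
  req#6 t=6ms: ALLOW
  req#7 t=6ms: DENY
  req#8 t=7ms: ALLOW
  req#9 t=7ms: ALLOW
  req#10 t=7ms: DENY
  req#11 t=7ms: DENY
  req#12 t=9ms: ALLOW
  req#13 t=10ms: ALLOW
  req#14 t=11ms: ALLOW
  req#15 t=12ms: ALLOW
  req#16 t=12ms: ALLOW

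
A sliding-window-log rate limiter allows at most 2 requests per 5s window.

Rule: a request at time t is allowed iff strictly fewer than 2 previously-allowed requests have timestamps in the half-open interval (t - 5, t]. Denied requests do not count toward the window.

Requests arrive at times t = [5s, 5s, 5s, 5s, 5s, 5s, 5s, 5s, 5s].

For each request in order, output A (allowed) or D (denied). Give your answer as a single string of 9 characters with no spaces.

Answer: AADDDDDDD

Derivation:
Tracking allowed requests in the window:
  req#1 t=5s: ALLOW
  req#2 t=5s: ALLOW
  req#3 t=5s: DENY
  req#4 t=5s: DENY
  req#5 t=5s: DENY
  req#6 t=5s: DENY
  req#7 t=5s: DENY
  req#8 t=5s: DENY
  req#9 t=5s: DENY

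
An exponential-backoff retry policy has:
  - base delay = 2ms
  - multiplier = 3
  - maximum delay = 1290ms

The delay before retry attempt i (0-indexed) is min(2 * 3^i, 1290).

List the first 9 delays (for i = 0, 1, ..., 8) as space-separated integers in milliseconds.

Computing each delay:
  i=0: min(2*3^0, 1290) = 2
  i=1: min(2*3^1, 1290) = 6
  i=2: min(2*3^2, 1290) = 18
  i=3: min(2*3^3, 1290) = 54
  i=4: min(2*3^4, 1290) = 162
  i=5: min(2*3^5, 1290) = 486
  i=6: min(2*3^6, 1290) = 1290
  i=7: min(2*3^7, 1290) = 1290
  i=8: min(2*3^8, 1290) = 1290

Answer: 2 6 18 54 162 486 1290 1290 1290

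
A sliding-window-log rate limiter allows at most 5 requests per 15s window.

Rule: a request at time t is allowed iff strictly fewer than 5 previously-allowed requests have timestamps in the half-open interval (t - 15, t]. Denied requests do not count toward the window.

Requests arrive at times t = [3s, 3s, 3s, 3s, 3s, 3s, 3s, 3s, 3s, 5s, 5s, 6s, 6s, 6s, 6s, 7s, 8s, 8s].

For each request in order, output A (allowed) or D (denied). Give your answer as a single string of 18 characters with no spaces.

Tracking allowed requests in the window:
  req#1 t=3s: ALLOW
  req#2 t=3s: ALLOW
  req#3 t=3s: ALLOW
  req#4 t=3s: ALLOW
  req#5 t=3s: ALLOW
  req#6 t=3s: DENY
  req#7 t=3s: DENY
  req#8 t=3s: DENY
  req#9 t=3s: DENY
  req#10 t=5s: DENY
  req#11 t=5s: DENY
  req#12 t=6s: DENY
  req#13 t=6s: DENY
  req#14 t=6s: DENY
  req#15 t=6s: DENY
  req#16 t=7s: DENY
  req#17 t=8s: DENY
  req#18 t=8s: DENY

Answer: AAAAADDDDDDDDDDDDD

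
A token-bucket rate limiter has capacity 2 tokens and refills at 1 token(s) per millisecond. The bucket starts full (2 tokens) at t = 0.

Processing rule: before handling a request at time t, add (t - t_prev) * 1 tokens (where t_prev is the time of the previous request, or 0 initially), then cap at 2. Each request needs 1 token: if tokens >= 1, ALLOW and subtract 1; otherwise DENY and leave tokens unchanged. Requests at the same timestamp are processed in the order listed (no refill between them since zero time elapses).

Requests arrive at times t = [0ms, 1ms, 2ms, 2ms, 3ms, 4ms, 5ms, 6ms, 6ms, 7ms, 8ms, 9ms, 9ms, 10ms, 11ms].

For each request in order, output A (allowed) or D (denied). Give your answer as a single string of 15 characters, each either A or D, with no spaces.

Answer: AAAAAAAADAAADAA

Derivation:
Simulating step by step:
  req#1 t=0ms: ALLOW
  req#2 t=1ms: ALLOW
  req#3 t=2ms: ALLOW
  req#4 t=2ms: ALLOW
  req#5 t=3ms: ALLOW
  req#6 t=4ms: ALLOW
  req#7 t=5ms: ALLOW
  req#8 t=6ms: ALLOW
  req#9 t=6ms: DENY
  req#10 t=7ms: ALLOW
  req#11 t=8ms: ALLOW
  req#12 t=9ms: ALLOW
  req#13 t=9ms: DENY
  req#14 t=10ms: ALLOW
  req#15 t=11ms: ALLOW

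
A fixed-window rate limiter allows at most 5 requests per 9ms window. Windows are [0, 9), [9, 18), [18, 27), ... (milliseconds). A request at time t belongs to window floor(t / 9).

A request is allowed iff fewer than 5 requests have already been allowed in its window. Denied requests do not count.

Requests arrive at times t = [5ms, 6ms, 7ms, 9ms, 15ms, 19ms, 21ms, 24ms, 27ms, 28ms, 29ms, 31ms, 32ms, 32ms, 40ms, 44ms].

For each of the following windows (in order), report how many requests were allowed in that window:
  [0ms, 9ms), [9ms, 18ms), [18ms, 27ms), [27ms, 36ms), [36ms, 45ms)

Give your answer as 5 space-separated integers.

Processing requests:
  req#1 t=5ms (window 0): ALLOW
  req#2 t=6ms (window 0): ALLOW
  req#3 t=7ms (window 0): ALLOW
  req#4 t=9ms (window 1): ALLOW
  req#5 t=15ms (window 1): ALLOW
  req#6 t=19ms (window 2): ALLOW
  req#7 t=21ms (window 2): ALLOW
  req#8 t=24ms (window 2): ALLOW
  req#9 t=27ms (window 3): ALLOW
  req#10 t=28ms (window 3): ALLOW
  req#11 t=29ms (window 3): ALLOW
  req#12 t=31ms (window 3): ALLOW
  req#13 t=32ms (window 3): ALLOW
  req#14 t=32ms (window 3): DENY
  req#15 t=40ms (window 4): ALLOW
  req#16 t=44ms (window 4): ALLOW

Allowed counts by window: 3 2 3 5 2

Answer: 3 2 3 5 2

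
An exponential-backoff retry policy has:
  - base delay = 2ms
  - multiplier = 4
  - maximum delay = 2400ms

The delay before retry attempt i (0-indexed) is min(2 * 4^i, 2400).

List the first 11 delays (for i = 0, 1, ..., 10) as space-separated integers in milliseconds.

Computing each delay:
  i=0: min(2*4^0, 2400) = 2
  i=1: min(2*4^1, 2400) = 8
  i=2: min(2*4^2, 2400) = 32
  i=3: min(2*4^3, 2400) = 128
  i=4: min(2*4^4, 2400) = 512
  i=5: min(2*4^5, 2400) = 2048
  i=6: min(2*4^6, 2400) = 2400
  i=7: min(2*4^7, 2400) = 2400
  i=8: min(2*4^8, 2400) = 2400
  i=9: min(2*4^9, 2400) = 2400
  i=10: min(2*4^10, 2400) = 2400

Answer: 2 8 32 128 512 2048 2400 2400 2400 2400 2400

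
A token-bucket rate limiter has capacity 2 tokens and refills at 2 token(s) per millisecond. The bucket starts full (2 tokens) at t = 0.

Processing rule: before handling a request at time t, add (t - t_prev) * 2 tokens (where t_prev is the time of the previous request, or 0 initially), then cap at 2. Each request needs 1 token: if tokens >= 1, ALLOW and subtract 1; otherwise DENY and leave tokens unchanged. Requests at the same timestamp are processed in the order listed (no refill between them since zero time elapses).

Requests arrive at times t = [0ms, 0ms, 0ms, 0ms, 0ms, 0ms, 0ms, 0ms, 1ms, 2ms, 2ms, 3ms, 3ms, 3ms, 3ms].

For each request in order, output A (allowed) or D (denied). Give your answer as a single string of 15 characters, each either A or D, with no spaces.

Answer: AADDDDDDAAAAADD

Derivation:
Simulating step by step:
  req#1 t=0ms: ALLOW
  req#2 t=0ms: ALLOW
  req#3 t=0ms: DENY
  req#4 t=0ms: DENY
  req#5 t=0ms: DENY
  req#6 t=0ms: DENY
  req#7 t=0ms: DENY
  req#8 t=0ms: DENY
  req#9 t=1ms: ALLOW
  req#10 t=2ms: ALLOW
  req#11 t=2ms: ALLOW
  req#12 t=3ms: ALLOW
  req#13 t=3ms: ALLOW
  req#14 t=3ms: DENY
  req#15 t=3ms: DENY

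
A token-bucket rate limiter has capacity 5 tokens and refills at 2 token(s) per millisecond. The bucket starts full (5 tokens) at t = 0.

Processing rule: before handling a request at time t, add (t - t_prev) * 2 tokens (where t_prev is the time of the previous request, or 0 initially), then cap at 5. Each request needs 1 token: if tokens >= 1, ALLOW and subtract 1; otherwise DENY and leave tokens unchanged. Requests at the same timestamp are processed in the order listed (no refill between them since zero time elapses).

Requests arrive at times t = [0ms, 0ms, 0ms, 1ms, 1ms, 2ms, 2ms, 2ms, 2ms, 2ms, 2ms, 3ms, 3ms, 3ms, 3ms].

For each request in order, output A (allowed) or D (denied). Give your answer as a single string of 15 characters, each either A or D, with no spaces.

Simulating step by step:
  req#1 t=0ms: ALLOW
  req#2 t=0ms: ALLOW
  req#3 t=0ms: ALLOW
  req#4 t=1ms: ALLOW
  req#5 t=1ms: ALLOW
  req#6 t=2ms: ALLOW
  req#7 t=2ms: ALLOW
  req#8 t=2ms: ALLOW
  req#9 t=2ms: ALLOW
  req#10 t=2ms: DENY
  req#11 t=2ms: DENY
  req#12 t=3ms: ALLOW
  req#13 t=3ms: ALLOW
  req#14 t=3ms: DENY
  req#15 t=3ms: DENY

Answer: AAAAAAAAADDAADD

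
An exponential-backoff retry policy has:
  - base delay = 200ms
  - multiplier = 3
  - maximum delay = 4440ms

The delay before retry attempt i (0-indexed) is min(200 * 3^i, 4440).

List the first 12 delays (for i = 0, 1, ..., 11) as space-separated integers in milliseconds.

Answer: 200 600 1800 4440 4440 4440 4440 4440 4440 4440 4440 4440

Derivation:
Computing each delay:
  i=0: min(200*3^0, 4440) = 200
  i=1: min(200*3^1, 4440) = 600
  i=2: min(200*3^2, 4440) = 1800
  i=3: min(200*3^3, 4440) = 4440
  i=4: min(200*3^4, 4440) = 4440
  i=5: min(200*3^5, 4440) = 4440
  i=6: min(200*3^6, 4440) = 4440
  i=7: min(200*3^7, 4440) = 4440
  i=8: min(200*3^8, 4440) = 4440
  i=9: min(200*3^9, 4440) = 4440
  i=10: min(200*3^10, 4440) = 4440
  i=11: min(200*3^11, 4440) = 4440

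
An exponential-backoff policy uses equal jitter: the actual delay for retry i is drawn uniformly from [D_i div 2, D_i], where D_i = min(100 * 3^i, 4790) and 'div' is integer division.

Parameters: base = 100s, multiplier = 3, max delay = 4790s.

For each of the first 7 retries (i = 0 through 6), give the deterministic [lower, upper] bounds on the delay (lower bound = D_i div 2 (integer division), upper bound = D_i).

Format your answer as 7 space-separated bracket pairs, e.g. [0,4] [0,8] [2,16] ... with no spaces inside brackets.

Answer: [50,100] [150,300] [450,900] [1350,2700] [2395,4790] [2395,4790] [2395,4790]

Derivation:
Computing bounds per retry:
  i=0: D_i=min(100*3^0,4790)=100, bounds=[50,100]
  i=1: D_i=min(100*3^1,4790)=300, bounds=[150,300]
  i=2: D_i=min(100*3^2,4790)=900, bounds=[450,900]
  i=3: D_i=min(100*3^3,4790)=2700, bounds=[1350,2700]
  i=4: D_i=min(100*3^4,4790)=4790, bounds=[2395,4790]
  i=5: D_i=min(100*3^5,4790)=4790, bounds=[2395,4790]
  i=6: D_i=min(100*3^6,4790)=4790, bounds=[2395,4790]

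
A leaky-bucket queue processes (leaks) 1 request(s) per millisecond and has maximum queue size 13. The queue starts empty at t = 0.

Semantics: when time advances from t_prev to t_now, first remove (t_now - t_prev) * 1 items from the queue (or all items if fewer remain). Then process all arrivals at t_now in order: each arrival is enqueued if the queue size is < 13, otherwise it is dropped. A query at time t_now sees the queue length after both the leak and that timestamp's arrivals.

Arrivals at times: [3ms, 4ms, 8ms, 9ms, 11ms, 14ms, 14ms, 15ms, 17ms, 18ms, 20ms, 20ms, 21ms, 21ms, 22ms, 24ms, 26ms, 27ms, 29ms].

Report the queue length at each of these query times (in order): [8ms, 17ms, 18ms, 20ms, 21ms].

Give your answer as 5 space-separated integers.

Answer: 1 1 1 2 3

Derivation:
Queue lengths at query times:
  query t=8ms: backlog = 1
  query t=17ms: backlog = 1
  query t=18ms: backlog = 1
  query t=20ms: backlog = 2
  query t=21ms: backlog = 3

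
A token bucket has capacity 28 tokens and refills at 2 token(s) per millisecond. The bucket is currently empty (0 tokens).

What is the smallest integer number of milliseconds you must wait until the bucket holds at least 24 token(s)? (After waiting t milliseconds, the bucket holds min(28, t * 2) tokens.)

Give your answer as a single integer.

Answer: 12

Derivation:
Need t * 2 >= 24, so t >= 24/2.
Smallest integer t = ceil(24/2) = 12.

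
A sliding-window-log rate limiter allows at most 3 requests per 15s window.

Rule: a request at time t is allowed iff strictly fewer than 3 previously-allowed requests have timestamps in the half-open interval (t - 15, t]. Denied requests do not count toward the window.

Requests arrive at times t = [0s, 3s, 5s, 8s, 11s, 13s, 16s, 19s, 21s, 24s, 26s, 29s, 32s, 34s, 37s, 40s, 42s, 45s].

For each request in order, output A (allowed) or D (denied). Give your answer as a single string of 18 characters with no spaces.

Tracking allowed requests in the window:
  req#1 t=0s: ALLOW
  req#2 t=3s: ALLOW
  req#3 t=5s: ALLOW
  req#4 t=8s: DENY
  req#5 t=11s: DENY
  req#6 t=13s: DENY
  req#7 t=16s: ALLOW
  req#8 t=19s: ALLOW
  req#9 t=21s: ALLOW
  req#10 t=24s: DENY
  req#11 t=26s: DENY
  req#12 t=29s: DENY
  req#13 t=32s: ALLOW
  req#14 t=34s: ALLOW
  req#15 t=37s: ALLOW
  req#16 t=40s: DENY
  req#17 t=42s: DENY
  req#18 t=45s: DENY

Answer: AAADDDAAADDDAAADDD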